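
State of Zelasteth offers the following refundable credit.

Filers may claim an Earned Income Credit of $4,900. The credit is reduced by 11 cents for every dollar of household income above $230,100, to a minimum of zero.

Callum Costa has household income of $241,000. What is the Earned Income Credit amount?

$3,701

Earned Income Credit: 11% of the $10,900 excess over $230,100 is $1,199; credit = $4,900 − $1,199 = $3,701.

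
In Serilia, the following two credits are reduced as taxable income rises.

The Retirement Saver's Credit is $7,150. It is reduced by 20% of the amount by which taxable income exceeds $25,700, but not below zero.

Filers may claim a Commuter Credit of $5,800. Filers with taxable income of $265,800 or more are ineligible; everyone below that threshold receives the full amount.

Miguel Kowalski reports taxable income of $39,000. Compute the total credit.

Retirement Saver's Credit: 20% of the $13,300 excess over $25,700 is $2,660; credit = $7,150 − $2,660 = $4,490.
Commuter Credit: $39,000 is below the $265,800 cutoff, so the full $5,800 applies.
Total: $4,490 + $5,800 = $10,290.

$10,290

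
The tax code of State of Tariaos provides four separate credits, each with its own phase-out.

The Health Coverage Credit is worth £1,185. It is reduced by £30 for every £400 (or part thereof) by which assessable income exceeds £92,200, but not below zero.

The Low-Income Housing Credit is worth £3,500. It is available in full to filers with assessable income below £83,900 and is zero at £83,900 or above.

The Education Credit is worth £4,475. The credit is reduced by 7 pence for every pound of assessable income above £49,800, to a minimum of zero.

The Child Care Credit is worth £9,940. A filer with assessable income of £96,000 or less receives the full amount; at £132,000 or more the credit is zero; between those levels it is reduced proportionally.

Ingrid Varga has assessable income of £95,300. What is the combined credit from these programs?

Health Coverage Credit: income exceeds £92,200 by £3,100, which is 8 full-or-partial £400 increments; reduction = 8 × £30 = £240, leaving £945.
Low-Income Housing Credit: £95,300 meets or exceeds the £83,900 cutoff, so the credit is £0.
Education Credit: 7% of the £45,500 excess over £49,800 is £3,185; credit = £4,475 − £3,185 = £1,290.
Child Care Credit: £95,300 is at or below the £96,000 threshold, so the full £9,940 applies.
Total: £945 + £0 + £1,290 + £9,940 = £12,175.

£12,175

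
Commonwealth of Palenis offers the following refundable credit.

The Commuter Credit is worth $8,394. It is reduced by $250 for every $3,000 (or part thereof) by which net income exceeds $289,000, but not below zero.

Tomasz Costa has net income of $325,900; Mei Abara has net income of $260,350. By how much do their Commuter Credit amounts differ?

$3,250

Tomasz ($325,900): Commuter Credit: income exceeds $289,000 by $36,900, which is 13 full-or-partial $3,000 increments; reduction = 13 × $250 = $3,250, leaving $5,144.
Mei ($260,350): Commuter Credit: $260,350 is at or below the $289,000 threshold, so the full $8,394 applies.
Difference: |$5,144 − $8,394| = $3,250.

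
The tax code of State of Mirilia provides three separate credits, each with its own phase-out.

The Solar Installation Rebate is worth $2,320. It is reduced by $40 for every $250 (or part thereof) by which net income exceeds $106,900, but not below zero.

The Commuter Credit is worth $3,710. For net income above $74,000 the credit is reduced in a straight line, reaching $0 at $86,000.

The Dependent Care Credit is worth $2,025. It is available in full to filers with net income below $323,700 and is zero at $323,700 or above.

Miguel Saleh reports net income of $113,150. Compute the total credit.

$3,345

Solar Installation Rebate: income exceeds $106,900 by $6,250, which is 25 full-or-partial $250 increments; reduction = 25 × $40 = $1,000, leaving $1,320.
Commuter Credit: $113,150 is at or above $86,000, so the credit is $0.
Dependent Care Credit: $113,150 is below the $323,700 cutoff, so the full $2,025 applies.
Total: $1,320 + $0 + $2,025 = $3,345.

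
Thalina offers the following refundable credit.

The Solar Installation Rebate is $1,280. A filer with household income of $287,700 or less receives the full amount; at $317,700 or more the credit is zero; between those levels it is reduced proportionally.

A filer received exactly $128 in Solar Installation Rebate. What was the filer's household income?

$314,700

$128 is 128/1,280 of the full $1,280, so 1,152/1,280 of the $30,000 range has been used: income = $287,700 + $30,000 × 1,152/1,280 = $314,700.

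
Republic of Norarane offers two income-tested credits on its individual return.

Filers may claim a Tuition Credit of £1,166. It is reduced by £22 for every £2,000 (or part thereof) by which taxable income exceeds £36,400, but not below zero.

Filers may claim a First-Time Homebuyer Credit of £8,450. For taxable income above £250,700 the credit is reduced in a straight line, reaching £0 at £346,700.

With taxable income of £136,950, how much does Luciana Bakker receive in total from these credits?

£8,494

Tuition Credit: income exceeds £36,400 by £100,550, which is 51 full-or-partial £2,000 increments; reduction = 51 × £22 = £1,122, leaving £44.
First-Time Homebuyer Credit: £136,950 is at or below the £250,700 threshold, so the full £8,450 applies.
Total: £44 + £8,450 = £8,494.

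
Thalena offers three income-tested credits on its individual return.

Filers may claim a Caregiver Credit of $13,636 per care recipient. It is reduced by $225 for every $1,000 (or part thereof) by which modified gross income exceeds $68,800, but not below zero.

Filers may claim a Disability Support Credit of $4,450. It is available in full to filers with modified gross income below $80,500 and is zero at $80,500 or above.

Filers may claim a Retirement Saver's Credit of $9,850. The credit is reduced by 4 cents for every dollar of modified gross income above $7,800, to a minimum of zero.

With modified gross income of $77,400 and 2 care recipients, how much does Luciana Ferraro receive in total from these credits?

$36,763

Caregiver Credit: base = 2 × $13,636 = $27,272. income exceeds $68,800 by $8,600, which is 9 full-or-partial $1,000 increments; reduction = 9 × $225 = $2,025, leaving $25,247.
Disability Support Credit: $77,400 is below the $80,500 cutoff, so the full $4,450 applies.
Retirement Saver's Credit: 4% of the $69,600 excess over $7,800 is $2,784; credit = $9,850 − $2,784 = $7,066.
Total: $25,247 + $4,450 + $7,066 = $36,763.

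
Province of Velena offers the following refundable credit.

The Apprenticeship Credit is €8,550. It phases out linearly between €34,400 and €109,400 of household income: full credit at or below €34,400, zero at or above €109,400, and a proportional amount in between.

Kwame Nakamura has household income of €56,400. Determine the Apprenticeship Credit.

Apprenticeship Credit: €56,400 is €22,000 into a €75,000 phase-out range, leaving 53,000/75,000 of the credit: €8,550 × 53,000/75,000 = €6,042.

€6,042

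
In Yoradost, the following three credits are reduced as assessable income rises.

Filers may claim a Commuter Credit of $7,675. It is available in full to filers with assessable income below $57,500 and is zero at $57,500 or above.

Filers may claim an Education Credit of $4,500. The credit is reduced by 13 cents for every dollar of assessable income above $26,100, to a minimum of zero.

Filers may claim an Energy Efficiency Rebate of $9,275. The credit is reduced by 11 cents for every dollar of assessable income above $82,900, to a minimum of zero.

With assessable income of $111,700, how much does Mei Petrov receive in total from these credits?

$6,107

Commuter Credit: $111,700 meets or exceeds the $57,500 cutoff, so the credit is $0.
Education Credit: 13% of the $85,600 excess over $26,100 is $11,128 ≥ base, so the credit is $0.
Energy Efficiency Rebate: 11% of the $28,800 excess over $82,900 is $3,168; credit = $9,275 − $3,168 = $6,107.
Total: $0 + $0 + $6,107 = $6,107.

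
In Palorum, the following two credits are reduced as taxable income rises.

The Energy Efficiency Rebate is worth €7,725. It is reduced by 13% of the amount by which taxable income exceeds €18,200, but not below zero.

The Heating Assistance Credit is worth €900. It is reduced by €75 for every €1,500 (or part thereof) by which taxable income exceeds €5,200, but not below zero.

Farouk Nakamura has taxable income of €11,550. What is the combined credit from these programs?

Energy Efficiency Rebate: €11,550 is at or below the €18,200 threshold, so the full €7,725 applies.
Heating Assistance Credit: income exceeds €5,200 by €6,350, which is 5 full-or-partial €1,500 increments; reduction = 5 × €75 = €375, leaving €525.
Total: €7,725 + €525 = €8,250.

€8,250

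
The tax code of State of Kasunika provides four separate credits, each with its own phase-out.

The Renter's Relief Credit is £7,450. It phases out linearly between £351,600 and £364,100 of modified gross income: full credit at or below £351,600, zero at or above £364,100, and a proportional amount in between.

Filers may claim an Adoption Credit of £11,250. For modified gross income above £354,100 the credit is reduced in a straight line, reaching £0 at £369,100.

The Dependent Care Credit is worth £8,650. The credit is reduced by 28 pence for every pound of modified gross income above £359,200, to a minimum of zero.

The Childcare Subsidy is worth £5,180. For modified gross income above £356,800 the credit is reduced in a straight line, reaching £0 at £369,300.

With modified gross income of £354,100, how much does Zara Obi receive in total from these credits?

Renter's Relief Credit: £354,100 is £2,500 into a £12,500 phase-out range, leaving 10,000/12,500 of the credit: £7,450 × 10,000/12,500 = £5,960.
Adoption Credit: £354,100 is at or below the £354,100 threshold, so the full £11,250 applies.
Dependent Care Credit: £354,100 is at or below the £359,200 threshold, so the full £8,650 applies.
Childcare Subsidy: £354,100 is at or below the £356,800 threshold, so the full £5,180 applies.
Total: £5,960 + £11,250 + £8,650 + £5,180 = £31,040.

£31,040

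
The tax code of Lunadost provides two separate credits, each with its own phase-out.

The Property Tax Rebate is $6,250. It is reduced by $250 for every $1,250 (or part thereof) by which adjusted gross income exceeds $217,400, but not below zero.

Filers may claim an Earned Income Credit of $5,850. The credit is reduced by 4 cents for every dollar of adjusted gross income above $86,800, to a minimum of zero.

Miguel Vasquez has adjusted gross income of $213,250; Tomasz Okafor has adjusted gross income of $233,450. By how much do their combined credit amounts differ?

$4,042

Miguel ($213,250): Property Tax Rebate: $213,250 is at or below the $217,400 threshold, so the full $6,250 applies. Earned Income Credit: 4% of the $126,450 excess over $86,800 is $5,058; credit = $5,850 − $5,058 = $792. total $6,250 + $792 = $7,042
Tomasz ($233,450): Property Tax Rebate: income exceeds $217,400 by $16,050, which is 13 full-or-partial $1,250 increments; reduction = 13 × $250 = $3,250, leaving $3,000. Earned Income Credit: 4% of the $146,650 excess over $86,800 is $5,866 ≥ base, so the credit is $0. total $3,000 + $0 = $3,000
Difference: |$7,042 − $3,000| = $4,042.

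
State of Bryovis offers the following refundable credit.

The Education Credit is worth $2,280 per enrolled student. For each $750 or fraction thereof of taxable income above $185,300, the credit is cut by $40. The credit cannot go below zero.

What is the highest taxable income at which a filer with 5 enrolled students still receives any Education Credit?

$398,300

Full credit = 5 × $2,280 = $11,400.
After 284 increments the reduction is 284 × $40 = $11,360, leaving $40; one more increment wipes it out. Increment 284 ends at excess 284 × $750 = $213,000, so the highest qualifying income is $185,300 + $213,000 = $398,300.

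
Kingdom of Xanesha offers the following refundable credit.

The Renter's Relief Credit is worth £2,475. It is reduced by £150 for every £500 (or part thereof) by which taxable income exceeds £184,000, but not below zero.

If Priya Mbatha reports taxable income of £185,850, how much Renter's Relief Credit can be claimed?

£1,875

Renter's Relief Credit: income exceeds £184,000 by £1,850, which is 4 full-or-partial £500 increments; reduction = 4 × £150 = £600, leaving £1,875.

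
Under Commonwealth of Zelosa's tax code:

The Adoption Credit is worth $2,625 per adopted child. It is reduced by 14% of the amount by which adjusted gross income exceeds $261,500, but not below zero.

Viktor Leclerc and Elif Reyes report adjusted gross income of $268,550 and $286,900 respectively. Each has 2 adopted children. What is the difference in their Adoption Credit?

$2,569

Viktor ($268,550): Adoption Credit: base = 2 × $2,625 = $5,250. 14% of the $7,050 excess over $261,500 is $987; credit = $5,250 − $987 = $4,263.
Elif ($286,900): Adoption Credit: base = 2 × $2,625 = $5,250. 14% of the $25,400 excess over $261,500 is $3,556; credit = $5,250 − $3,556 = $1,694.
Difference: |$4,263 − $1,694| = $2,569.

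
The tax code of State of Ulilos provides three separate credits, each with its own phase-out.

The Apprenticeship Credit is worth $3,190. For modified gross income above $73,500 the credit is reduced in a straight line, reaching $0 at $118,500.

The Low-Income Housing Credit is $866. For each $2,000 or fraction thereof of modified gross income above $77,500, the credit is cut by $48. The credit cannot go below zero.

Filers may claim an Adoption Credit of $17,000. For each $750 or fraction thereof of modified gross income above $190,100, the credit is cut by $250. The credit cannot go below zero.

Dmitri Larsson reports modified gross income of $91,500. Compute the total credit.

$19,444

Apprenticeship Credit: $91,500 is $18,000 into a $45,000 phase-out range, leaving 27,000/45,000 of the credit: $3,190 × 27,000/45,000 = $1,914.
Low-Income Housing Credit: income exceeds $77,500 by $14,000, which is 7 full-or-partial $2,000 increments; reduction = 7 × $48 = $336, leaving $530.
Adoption Credit: $91,500 is at or below the $190,100 threshold, so the full $17,000 applies.
Total: $1,914 + $530 + $17,000 = $19,444.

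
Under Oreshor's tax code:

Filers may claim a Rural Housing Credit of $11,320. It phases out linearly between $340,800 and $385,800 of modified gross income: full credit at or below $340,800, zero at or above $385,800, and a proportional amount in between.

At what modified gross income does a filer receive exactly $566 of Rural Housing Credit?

$566 is 566/11,320 of the full $11,320, so 10,754/11,320 of the $45,000 range has been used: income = $340,800 + $45,000 × 10,754/11,320 = $383,550.

$383,550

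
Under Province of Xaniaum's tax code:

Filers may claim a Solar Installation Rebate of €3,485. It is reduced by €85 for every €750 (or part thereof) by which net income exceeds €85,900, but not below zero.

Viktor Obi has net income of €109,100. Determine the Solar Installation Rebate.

€850

Solar Installation Rebate: income exceeds €85,900 by €23,200, which is 31 full-or-partial €750 increments; reduction = 31 × €85 = €2,635, leaving €850.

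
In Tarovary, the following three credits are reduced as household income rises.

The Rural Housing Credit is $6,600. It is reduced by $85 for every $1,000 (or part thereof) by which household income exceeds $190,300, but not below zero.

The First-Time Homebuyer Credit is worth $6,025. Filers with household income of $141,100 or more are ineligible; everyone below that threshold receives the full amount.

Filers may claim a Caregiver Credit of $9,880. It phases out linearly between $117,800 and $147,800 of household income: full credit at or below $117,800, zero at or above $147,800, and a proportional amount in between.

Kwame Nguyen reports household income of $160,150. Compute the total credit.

$6,600

Rural Housing Credit: $160,150 is at or below the $190,300 threshold, so the full $6,600 applies.
First-Time Homebuyer Credit: $160,150 meets or exceeds the $141,100 cutoff, so the credit is $0.
Caregiver Credit: $160,150 is at or above $147,800, so the credit is $0.
Total: $6,600 + $0 + $0 = $6,600.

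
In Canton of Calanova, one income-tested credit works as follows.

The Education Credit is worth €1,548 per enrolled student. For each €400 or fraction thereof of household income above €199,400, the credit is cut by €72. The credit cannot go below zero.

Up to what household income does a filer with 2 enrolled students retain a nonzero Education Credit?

Full credit = 2 × €1,548 = €3,096.
After 42 increments the reduction is 42 × €72 = €3,024, leaving €72; one more increment wipes it out. Increment 42 ends at excess 42 × €400 = €16,800, so the highest qualifying income is €199,400 + €16,800 = €216,200.

€216,200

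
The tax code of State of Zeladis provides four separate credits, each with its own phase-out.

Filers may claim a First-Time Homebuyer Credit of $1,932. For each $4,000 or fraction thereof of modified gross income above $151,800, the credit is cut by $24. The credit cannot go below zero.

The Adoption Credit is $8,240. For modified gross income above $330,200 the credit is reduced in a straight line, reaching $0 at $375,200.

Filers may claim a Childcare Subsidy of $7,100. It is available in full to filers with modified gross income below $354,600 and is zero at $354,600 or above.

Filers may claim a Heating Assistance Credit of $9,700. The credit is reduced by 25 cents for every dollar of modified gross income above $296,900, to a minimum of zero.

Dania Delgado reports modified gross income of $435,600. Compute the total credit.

$228

First-Time Homebuyer Credit: income exceeds $151,800 by $283,800, which is 71 full-or-partial $4,000 increments; reduction = 71 × $24 = $1,704, leaving $228.
Adoption Credit: $435,600 is at or above $375,200, so the credit is $0.
Childcare Subsidy: $435,600 meets or exceeds the $354,600 cutoff, so the credit is $0.
Heating Assistance Credit: 25% of the $138,700 excess over $296,900 is $34,675 ≥ base, so the credit is $0.
Total: $228 + $0 + $0 + $0 = $228.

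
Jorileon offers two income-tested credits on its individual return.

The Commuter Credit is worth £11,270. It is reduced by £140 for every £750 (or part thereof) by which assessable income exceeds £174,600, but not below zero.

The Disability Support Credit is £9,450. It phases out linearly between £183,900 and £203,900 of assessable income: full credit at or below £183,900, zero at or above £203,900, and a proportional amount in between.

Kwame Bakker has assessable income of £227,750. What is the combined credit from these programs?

£1,330

Commuter Credit: income exceeds £174,600 by £53,150, which is 71 full-or-partial £750 increments; reduction = 71 × £140 = £9,940, leaving £1,330.
Disability Support Credit: £227,750 is at or above £203,900, so the credit is £0.
Total: £1,330 + £0 = £1,330.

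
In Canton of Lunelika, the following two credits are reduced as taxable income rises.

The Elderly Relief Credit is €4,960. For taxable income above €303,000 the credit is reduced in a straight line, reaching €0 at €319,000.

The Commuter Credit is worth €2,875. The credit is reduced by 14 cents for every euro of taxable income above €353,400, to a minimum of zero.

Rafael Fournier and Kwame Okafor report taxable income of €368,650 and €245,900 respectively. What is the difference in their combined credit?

Rafael (€368,650): Elderly Relief Credit: €368,650 is at or above €319,000, so the credit is €0. Commuter Credit: 14% of the €15,250 excess over €353,400 is €2,135; credit = €2,875 − €2,135 = €740. total €0 + €740 = €740
Kwame (€245,900): Elderly Relief Credit: €245,900 is at or below the €303,000 threshold, so the full €4,960 applies. Commuter Credit: €245,900 is at or below the €353,400 threshold, so the full €2,875 applies. total €4,960 + €2,875 = €7,835
Difference: |€740 − €7,835| = €7,095.

€7,095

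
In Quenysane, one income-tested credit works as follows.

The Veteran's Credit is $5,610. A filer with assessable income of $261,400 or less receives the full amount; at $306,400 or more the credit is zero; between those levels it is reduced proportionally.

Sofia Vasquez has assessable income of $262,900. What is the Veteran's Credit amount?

Veteran's Credit: $262,900 is $1,500 into a $45,000 phase-out range, leaving 43,500/45,000 of the credit: $5,610 × 43,500/45,000 = $5,423.

$5,423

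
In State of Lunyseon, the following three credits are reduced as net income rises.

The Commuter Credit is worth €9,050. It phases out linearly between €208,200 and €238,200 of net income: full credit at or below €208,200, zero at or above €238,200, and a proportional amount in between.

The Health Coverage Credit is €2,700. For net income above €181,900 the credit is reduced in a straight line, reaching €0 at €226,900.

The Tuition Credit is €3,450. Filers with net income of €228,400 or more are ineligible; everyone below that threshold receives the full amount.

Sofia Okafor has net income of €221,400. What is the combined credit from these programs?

€8,848

Commuter Credit: €221,400 is €13,200 into a €30,000 phase-out range, leaving 16,800/30,000 of the credit: €9,050 × 16,800/30,000 = €5,068.
Health Coverage Credit: €221,400 is €39,500 into a €45,000 phase-out range, leaving 5,500/45,000 of the credit: €2,700 × 5,500/45,000 = €330.
Tuition Credit: €221,400 is below the €228,400 cutoff, so the full €3,450 applies.
Total: €5,068 + €330 + €3,450 = €8,848.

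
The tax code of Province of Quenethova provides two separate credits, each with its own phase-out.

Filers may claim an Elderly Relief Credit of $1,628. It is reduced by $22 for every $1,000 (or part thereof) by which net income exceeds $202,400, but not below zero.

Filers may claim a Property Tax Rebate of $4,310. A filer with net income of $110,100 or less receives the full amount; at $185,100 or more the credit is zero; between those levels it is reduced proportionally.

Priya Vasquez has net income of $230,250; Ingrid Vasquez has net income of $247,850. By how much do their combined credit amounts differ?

Priya ($230,250): Elderly Relief Credit: income exceeds $202,400 by $27,850, which is 28 full-or-partial $1,000 increments; reduction = 28 × $22 = $616, leaving $1,012. Property Tax Rebate: $230,250 is at or above $185,100, so the credit is $0. total $1,012 + $0 = $1,012
Ingrid ($247,850): Elderly Relief Credit: income exceeds $202,400 by $45,450, which is 46 full-or-partial $1,000 increments; reduction = 46 × $22 = $1,012, leaving $616. Property Tax Rebate: $247,850 is at or above $185,100, so the credit is $0. total $616 + $0 = $616
Difference: |$1,012 − $616| = $396.

$396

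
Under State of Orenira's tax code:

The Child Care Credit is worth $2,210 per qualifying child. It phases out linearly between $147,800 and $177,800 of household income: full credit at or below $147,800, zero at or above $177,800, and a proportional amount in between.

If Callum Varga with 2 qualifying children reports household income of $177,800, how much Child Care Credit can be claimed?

$0

Child Care Credit: base = 2 × $2,210 = $4,420. $177,800 is at or above $177,800, so the credit is $0.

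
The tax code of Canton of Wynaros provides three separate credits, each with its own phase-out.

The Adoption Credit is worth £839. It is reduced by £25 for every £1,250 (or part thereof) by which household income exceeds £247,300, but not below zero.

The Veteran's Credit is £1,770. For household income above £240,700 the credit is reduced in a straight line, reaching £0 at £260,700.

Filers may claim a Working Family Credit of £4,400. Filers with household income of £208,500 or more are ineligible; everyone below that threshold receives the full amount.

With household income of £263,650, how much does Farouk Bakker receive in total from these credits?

£489

Adoption Credit: income exceeds £247,300 by £16,350, which is 14 full-or-partial £1,250 increments; reduction = 14 × £25 = £350, leaving £489.
Veteran's Credit: £263,650 is at or above £260,700, so the credit is £0.
Working Family Credit: £263,650 meets or exceeds the £208,500 cutoff, so the credit is £0.
Total: £489 + £0 + £0 = £489.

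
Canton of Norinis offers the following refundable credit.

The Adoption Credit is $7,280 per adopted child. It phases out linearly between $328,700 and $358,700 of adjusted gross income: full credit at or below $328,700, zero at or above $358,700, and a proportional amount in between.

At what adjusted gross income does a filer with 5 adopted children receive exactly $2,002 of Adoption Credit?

$357,050

Full credit = 5 × $7,280 = $36,400.
$2,002 is 2,002/36,400 of the full $36,400, so 34,398/36,400 of the $30,000 range has been used: income = $328,700 + $30,000 × 34,398/36,400 = $357,050.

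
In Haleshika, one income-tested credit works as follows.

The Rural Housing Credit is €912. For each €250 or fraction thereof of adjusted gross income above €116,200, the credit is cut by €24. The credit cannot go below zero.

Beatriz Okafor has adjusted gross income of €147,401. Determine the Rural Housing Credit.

€0

Rural Housing Credit: income exceeds €116,200 by €31,201 → 125 increments × €24 = €3,000 ≥ base, so the credit is €0.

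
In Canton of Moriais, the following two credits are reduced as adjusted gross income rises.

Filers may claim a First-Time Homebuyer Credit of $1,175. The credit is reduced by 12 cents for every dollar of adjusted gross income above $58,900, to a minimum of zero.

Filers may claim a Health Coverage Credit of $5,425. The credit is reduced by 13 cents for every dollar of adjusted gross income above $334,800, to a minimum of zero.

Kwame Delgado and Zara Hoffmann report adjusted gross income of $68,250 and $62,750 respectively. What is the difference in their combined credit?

$660

Kwame ($68,250): First-Time Homebuyer Credit: 12% of the $9,350 excess over $58,900 is $1,122; credit = $1,175 − $1,122 = $53. Health Coverage Credit: $68,250 is at or below the $334,800 threshold, so the full $5,425 applies. total $53 + $5,425 = $5,478
Zara ($62,750): First-Time Homebuyer Credit: 12% of the $3,850 excess over $58,900 is $462; credit = $1,175 − $462 = $713. Health Coverage Credit: $62,750 is at or below the $334,800 threshold, so the full $5,425 applies. total $713 + $5,425 = $6,138
Difference: |$5,478 − $6,138| = $660.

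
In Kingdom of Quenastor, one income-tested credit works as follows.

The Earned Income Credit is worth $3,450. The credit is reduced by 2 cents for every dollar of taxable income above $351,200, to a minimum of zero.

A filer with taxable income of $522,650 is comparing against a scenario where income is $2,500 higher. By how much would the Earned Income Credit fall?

$21

At $522,650 — 2% of the $171,450 excess over $351,200 is $3,429; credit = $3,450 − $3,429 = $21.
At $525,150 — 2% of the $173,950 excess over $351,200 is $3,479 ≥ base, so the credit is $0.
Lost: $21 − $0 = $21.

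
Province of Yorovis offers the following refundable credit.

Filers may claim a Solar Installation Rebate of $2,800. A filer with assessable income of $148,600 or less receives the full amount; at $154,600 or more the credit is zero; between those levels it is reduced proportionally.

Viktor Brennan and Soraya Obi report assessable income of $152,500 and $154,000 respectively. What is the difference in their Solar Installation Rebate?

$700

Viktor ($152,500): Solar Installation Rebate: $152,500 is $3,900 into a $6,000 phase-out range, leaving 2,100/6,000 of the credit: $2,800 × 2,100/6,000 = $980.
Soraya ($154,000): Solar Installation Rebate: $154,000 is $5,400 into a $6,000 phase-out range, leaving 600/6,000 of the credit: $2,800 × 600/6,000 = $280.
Difference: |$980 − $280| = $700.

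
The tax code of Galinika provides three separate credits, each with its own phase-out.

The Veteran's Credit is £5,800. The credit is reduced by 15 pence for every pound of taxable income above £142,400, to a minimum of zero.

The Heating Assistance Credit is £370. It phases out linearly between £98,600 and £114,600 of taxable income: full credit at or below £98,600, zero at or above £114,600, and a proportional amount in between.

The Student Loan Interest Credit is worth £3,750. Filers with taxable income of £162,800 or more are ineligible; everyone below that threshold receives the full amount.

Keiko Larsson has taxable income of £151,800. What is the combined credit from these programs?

£8,140

Veteran's Credit: 15% of the £9,400 excess over £142,400 is £1,410; credit = £5,800 − £1,410 = £4,390.
Heating Assistance Credit: £151,800 is at or above £114,600, so the credit is £0.
Student Loan Interest Credit: £151,800 is below the £162,800 cutoff, so the full £3,750 applies.
Total: £4,390 + £0 + £3,750 = £8,140.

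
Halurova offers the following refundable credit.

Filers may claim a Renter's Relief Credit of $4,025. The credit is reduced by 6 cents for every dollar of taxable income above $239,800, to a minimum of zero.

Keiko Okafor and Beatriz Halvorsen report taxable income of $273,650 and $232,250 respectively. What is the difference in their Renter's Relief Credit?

Keiko ($273,650): Renter's Relief Credit: 6% of the $33,850 excess over $239,800 is $2,031; credit = $4,025 − $2,031 = $1,994.
Beatriz ($232,250): Renter's Relief Credit: $232,250 is at or below the $239,800 threshold, so the full $4,025 applies.
Difference: |$1,994 − $4,025| = $2,031.

$2,031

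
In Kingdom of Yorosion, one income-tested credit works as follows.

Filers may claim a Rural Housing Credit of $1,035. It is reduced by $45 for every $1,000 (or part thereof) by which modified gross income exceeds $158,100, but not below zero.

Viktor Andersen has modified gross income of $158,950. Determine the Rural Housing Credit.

Rural Housing Credit: income exceeds $158,100 by $850, which is 1 full-or-partial $1,000 increment; reduction = 1 × $45 = $45, leaving $990.

$990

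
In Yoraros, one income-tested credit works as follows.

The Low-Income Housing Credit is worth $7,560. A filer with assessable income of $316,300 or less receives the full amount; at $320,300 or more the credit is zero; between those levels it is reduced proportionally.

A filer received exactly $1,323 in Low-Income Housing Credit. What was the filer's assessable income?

$1,323 is 1,323/7,560 of the full $7,560, so 6,237/7,560 of the $4,000 range has been used: income = $316,300 + $4,000 × 6,237/7,560 = $319,600.

$319,600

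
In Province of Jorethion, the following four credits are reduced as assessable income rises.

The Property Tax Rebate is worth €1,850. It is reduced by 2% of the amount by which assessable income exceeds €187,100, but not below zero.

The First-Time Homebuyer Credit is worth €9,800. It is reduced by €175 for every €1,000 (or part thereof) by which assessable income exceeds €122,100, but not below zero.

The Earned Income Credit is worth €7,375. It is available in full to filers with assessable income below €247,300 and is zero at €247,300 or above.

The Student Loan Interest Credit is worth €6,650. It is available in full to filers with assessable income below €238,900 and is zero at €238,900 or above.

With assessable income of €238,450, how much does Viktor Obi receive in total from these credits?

€14,848

Property Tax Rebate: 2% of the €51,350 excess over €187,100 is €1,027; credit = €1,850 − €1,027 = €823.
First-Time Homebuyer Credit: income exceeds €122,100 by €116,350 → 117 increments × €175 = €20,475 ≥ base, so the credit is €0.
Earned Income Credit: €238,450 is below the €247,300 cutoff, so the full €7,375 applies.
Student Loan Interest Credit: €238,450 is below the €238,900 cutoff, so the full €6,650 applies.
Total: €823 + €0 + €7,375 + €6,650 = €14,848.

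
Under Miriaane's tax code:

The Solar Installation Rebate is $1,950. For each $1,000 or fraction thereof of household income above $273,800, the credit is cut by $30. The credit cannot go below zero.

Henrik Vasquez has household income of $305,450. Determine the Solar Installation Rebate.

Solar Installation Rebate: income exceeds $273,800 by $31,650, which is 32 full-or-partial $1,000 increments; reduction = 32 × $30 = $960, leaving $990.

$990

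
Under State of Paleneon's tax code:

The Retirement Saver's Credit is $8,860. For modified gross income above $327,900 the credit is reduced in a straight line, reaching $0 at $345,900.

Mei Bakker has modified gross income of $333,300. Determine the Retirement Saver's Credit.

$6,202

Retirement Saver's Credit: $333,300 is $5,400 into a $18,000 phase-out range, leaving 12,600/18,000 of the credit: $8,860 × 12,600/18,000 = $6,202.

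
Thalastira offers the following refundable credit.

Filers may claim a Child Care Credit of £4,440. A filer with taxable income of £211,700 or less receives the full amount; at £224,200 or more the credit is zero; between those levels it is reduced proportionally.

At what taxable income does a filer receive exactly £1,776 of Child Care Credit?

£1,776 is 1,776/4,440 of the full £4,440, so 2,664/4,440 of the £12,500 range has been used: income = £211,700 + £12,500 × 2,664/4,440 = £219,200.

£219,200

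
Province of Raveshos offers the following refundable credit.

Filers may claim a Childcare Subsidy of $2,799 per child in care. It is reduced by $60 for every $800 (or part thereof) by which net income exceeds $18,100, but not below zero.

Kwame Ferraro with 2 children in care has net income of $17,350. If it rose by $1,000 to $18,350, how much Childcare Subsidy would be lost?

At $17,350 — base = 2 × $2,799 = $5,598. $17,350 is at or below the $18,100 threshold, so the full $5,598 applies.
At $18,350 — base = 2 × $2,799 = $5,598. income exceeds $18,100 by $250, which is 1 full-or-partial $800 increment; reduction = 1 × $60 = $60, leaving $5,538.
Lost: $5,598 − $5,538 = $60.

$60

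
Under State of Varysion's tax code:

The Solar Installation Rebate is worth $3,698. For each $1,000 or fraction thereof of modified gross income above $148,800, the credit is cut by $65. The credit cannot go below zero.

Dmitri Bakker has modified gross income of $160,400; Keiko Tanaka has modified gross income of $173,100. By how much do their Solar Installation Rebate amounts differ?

Dmitri ($160,400): Solar Installation Rebate: income exceeds $148,800 by $11,600, which is 12 full-or-partial $1,000 increments; reduction = 12 × $65 = $780, leaving $2,918.
Keiko ($173,100): Solar Installation Rebate: income exceeds $148,800 by $24,300, which is 25 full-or-partial $1,000 increments; reduction = 25 × $65 = $1,625, leaving $2,073.
Difference: |$2,918 − $2,073| = $845.

$845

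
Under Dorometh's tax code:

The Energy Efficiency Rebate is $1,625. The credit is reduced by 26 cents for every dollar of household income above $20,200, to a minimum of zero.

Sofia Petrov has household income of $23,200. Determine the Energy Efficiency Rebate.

$845

Energy Efficiency Rebate: 26% of the $3,000 excess over $20,200 is $780; credit = $1,625 − $780 = $845.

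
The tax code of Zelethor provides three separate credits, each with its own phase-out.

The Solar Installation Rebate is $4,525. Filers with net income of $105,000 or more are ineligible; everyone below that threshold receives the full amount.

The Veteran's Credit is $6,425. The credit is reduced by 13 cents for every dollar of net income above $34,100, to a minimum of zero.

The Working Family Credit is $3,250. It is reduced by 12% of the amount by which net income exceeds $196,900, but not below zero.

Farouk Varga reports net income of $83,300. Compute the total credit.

Solar Installation Rebate: $83,300 is below the $105,000 cutoff, so the full $4,525 applies.
Veteran's Credit: 13% of the $49,200 excess over $34,100 is $6,396; credit = $6,425 − $6,396 = $29.
Working Family Credit: $83,300 is at or below the $196,900 threshold, so the full $3,250 applies.
Total: $4,525 + $29 + $3,250 = $7,804.

$7,804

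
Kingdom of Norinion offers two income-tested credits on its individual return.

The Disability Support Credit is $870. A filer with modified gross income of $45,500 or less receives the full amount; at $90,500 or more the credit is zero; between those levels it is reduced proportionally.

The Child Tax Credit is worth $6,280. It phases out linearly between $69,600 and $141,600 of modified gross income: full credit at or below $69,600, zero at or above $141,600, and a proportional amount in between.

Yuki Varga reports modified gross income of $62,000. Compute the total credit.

Disability Support Credit: $62,000 is $16,500 into a $45,000 phase-out range, leaving 28,500/45,000 of the credit: $870 × 28,500/45,000 = $551.
Child Tax Credit: $62,000 is at or below the $69,600 threshold, so the full $6,280 applies.
Total: $551 + $6,280 = $6,831.

$6,831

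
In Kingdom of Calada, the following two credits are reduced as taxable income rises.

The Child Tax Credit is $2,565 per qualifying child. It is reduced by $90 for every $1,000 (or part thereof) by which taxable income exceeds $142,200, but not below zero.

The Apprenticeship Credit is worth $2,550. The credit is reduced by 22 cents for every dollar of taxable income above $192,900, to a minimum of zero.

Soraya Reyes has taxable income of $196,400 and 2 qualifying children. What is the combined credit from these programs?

$1,960

Child Tax Credit: base = 2 × $2,565 = $5,130. income exceeds $142,200 by $54,200, which is 55 full-or-partial $1,000 increments; reduction = 55 × $90 = $4,950, leaving $180.
Apprenticeship Credit: 22% of the $3,500 excess over $192,900 is $770; credit = $2,550 − $770 = $1,780.
Total: $180 + $1,780 = $1,960.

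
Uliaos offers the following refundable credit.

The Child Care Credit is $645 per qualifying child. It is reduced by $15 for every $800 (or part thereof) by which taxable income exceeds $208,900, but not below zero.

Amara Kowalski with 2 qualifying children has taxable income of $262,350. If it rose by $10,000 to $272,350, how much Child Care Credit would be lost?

At $262,350 — base = 2 × $645 = $1,290. income exceeds $208,900 by $53,450, which is 67 full-or-partial $800 increments; reduction = 67 × $15 = $1,005, leaving $285.
At $272,350 — base = 2 × $645 = $1,290. income exceeds $208,900 by $63,450, which is 80 full-or-partial $800 increments; reduction = 80 × $15 = $1,200, leaving $90.
Lost: $285 − $90 = $195.

$195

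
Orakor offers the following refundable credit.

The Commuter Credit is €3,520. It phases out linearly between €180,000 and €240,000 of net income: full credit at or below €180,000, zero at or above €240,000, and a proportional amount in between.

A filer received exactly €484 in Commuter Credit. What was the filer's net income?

€484 is 484/3,520 of the full €3,520, so 3,036/3,520 of the €60,000 range has been used: income = €180,000 + €60,000 × 3,036/3,520 = €231,750.

€231,750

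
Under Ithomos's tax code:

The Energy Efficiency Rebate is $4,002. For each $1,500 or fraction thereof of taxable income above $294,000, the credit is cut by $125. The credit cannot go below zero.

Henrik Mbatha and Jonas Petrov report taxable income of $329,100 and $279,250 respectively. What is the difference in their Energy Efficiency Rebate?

Henrik ($329,100): Energy Efficiency Rebate: income exceeds $294,000 by $35,100, which is 24 full-or-partial $1,500 increments; reduction = 24 × $125 = $3,000, leaving $1,002.
Jonas ($279,250): Energy Efficiency Rebate: $279,250 is at or below the $294,000 threshold, so the full $4,002 applies.
Difference: |$1,002 − $4,002| = $3,000.

$3,000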